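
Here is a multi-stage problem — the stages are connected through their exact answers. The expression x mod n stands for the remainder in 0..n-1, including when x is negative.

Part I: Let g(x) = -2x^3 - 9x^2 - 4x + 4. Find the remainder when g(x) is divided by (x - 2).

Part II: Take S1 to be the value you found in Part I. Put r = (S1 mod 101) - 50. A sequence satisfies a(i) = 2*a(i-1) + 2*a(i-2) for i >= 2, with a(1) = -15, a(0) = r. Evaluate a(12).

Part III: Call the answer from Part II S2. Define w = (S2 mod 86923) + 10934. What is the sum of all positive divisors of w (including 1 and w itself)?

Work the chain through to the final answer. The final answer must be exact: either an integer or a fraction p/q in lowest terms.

40656

Part I: remainder = value at the root: -2*(2)^3 - 9*(2)^2 - 4*(2)^1 + 4 = (-16) + (-36) + (-8) + (4) = -56; answer -56
Part II: S1 = -56; r = -5; a(2) = 2*(-15) + 2*(-5) = -40; iterating: a(2)=-40, a(3)=-110, a(4)=-300, a(5)=-820, a(6)=-2240, a(7)=-6120, a(8)=-16720, a(9)=-45680, a(10)=-124800, a(11)=-340960, a(12)=-931520; answer -931520
Part III: S2 = -931520; w = 35567; 35567 = 7 * 5081; sigma = (1 + 7) * (1 + 5081) = 8 * 5082 = 40656; answer 40656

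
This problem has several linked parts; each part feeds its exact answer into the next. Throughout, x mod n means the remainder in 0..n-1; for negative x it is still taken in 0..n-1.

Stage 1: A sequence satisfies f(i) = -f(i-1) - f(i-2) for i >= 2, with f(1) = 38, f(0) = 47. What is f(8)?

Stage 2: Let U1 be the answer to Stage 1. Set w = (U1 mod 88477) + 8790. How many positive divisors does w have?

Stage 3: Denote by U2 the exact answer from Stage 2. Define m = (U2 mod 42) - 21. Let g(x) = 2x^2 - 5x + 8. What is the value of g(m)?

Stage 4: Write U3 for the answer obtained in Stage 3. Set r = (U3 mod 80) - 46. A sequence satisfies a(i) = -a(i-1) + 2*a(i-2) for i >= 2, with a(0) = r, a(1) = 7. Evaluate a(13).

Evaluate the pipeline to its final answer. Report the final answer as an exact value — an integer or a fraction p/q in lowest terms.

Stage 1: f(2) = -1*(38) - 1*(47) = -85; iterating: f(2)=-85, f(3)=47, f(4)=38, f(5)=-85, f(6)=47, f(7)=38, f(8)=-85; answer -85
Stage 2: U1 = -85; w = 97182; 97182 = 2 * 3^2 * 5399; number of divisors = (1+1) * (2+1) * (1+1) = 12; answer 12
Stage 3: U2 = 12; m = -9; 2*(-9)^2 - 5*(-9)^1 + 8 = (162) + (45) + (8) = 215; answer 215
Stage 4: U3 = 215; r = 9; a(2) = -1*(7) + 2*(9) = 11; iterating: a(2)=11, a(3)=3, a(4)=19, a(5)=-13, a(6)=51, a(7)=-77, a(8)=179, a(9)=-333, a(10)=691, a(11)=-1357, a(12)=2739, a(13)=-5453; answer -5453

-5453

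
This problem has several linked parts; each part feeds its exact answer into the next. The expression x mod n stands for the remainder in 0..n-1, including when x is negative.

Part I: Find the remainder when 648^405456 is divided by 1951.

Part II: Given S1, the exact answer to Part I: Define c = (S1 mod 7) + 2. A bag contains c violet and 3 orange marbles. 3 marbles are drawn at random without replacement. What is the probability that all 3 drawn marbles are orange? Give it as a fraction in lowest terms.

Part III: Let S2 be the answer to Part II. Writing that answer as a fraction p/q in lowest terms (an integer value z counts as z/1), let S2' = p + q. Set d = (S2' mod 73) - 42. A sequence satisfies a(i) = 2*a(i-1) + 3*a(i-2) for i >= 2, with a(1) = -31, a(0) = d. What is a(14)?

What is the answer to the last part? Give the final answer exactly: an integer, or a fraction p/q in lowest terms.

-63374348

Part I: squarings mod 1951: 648^1=648, 648^2=439, 648^4=1523, 648^8=1741, 648^16=1178, 648^32=523, 648^64=389, 648^128=1094, 648^256=873, 648^512=1239, 648^1024=1635, 648^2048=355, 648^4096=1161, 648^8192=1731, 648^16384=1576, 648^32768=153, 648^65536=1948, 648^131072=9, 648^262144=81; 648^405456 = 648^16 * 648^64 * 648^128 * 648^256 * 648^512 * 648^1024 * 648^2048 * 648^8192 * 648^131072 * 648^262144 = 1021 (mod 1951); answer 1021
Part II: S1 = 1021; c = 8; total draws C(11,3) = 165; favorable C(3,3) = 1; P = 1/165; answer 1/165
Part III: S2 = 1/165; threaded value p + q = 166; d = -22; a(2) = 2*(-31) + 3*(-22) = -128; iterating: a(2)=-128, a(3)=-349, a(4)=-1082, a(5)=-3211, a(6)=-9668, a(7)=-28969, a(8)=-86942, a(9)=-260791, a(10)=-782408, a(11)=-2347189, a(12)=-7041602, a(13)=-21124771, a(14)=-63374348; answer -63374348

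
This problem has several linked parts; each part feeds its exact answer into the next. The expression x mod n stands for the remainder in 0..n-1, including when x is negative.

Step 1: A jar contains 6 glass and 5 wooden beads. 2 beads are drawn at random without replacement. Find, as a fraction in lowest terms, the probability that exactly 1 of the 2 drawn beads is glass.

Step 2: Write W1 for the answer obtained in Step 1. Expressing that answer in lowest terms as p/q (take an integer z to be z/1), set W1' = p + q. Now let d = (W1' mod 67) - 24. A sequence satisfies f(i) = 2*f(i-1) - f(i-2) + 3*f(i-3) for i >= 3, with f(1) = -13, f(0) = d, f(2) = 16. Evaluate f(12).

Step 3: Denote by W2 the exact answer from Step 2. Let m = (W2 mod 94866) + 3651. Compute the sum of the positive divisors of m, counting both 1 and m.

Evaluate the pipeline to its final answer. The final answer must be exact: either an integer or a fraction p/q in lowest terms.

Step 1: total draws C(11,2) = 55; favorable C(6,1)*C(5,1) = 30; P = 6/11; answer 6/11
Step 2: W1 = 6/11; threaded value p + q = 17; d = -7; f(3) = 2*(16) - 1*(-13) + 3*(-7) = 24; iterating: f(3)=24, f(4)=-7, f(5)=10, f(6)=99, f(7)=167, f(8)=265, f(9)=660, f(10)=1556, f(11)=3247, f(12)=6918; answer 6918
Step 3: W2 = 6918; m = 10569; 10569 = 3 * 13 * 271; sigma = (1 + 3) * (1 + 13) * (1 + 271) = 4 * 14 * 272 = 15232; answer 15232

15232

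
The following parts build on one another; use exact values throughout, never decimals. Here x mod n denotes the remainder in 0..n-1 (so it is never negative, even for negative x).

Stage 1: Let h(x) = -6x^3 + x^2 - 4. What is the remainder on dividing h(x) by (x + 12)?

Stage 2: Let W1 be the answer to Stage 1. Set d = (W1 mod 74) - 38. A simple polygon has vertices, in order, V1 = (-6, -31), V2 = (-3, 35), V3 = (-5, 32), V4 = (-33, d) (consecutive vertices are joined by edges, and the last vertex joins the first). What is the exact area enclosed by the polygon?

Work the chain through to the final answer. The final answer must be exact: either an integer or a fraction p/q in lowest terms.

1817/2

Stage 1: remainder = value at the root: -6*(-12)^3 + 1*(-12)^2 - 4 = (10368) + (144) + (-4) = 10508; answer 10508
Stage 2: W1 = 10508; d = -38; cross terms: (-6*35 - -3*-31)=-303, (-3*32 - -5*35)=79, (-5*-38 - -33*32)=1246, (-33*-31 - -6*-38)=795; twice the area = |1817| = 1817; area = 1817/2; answer 1817/2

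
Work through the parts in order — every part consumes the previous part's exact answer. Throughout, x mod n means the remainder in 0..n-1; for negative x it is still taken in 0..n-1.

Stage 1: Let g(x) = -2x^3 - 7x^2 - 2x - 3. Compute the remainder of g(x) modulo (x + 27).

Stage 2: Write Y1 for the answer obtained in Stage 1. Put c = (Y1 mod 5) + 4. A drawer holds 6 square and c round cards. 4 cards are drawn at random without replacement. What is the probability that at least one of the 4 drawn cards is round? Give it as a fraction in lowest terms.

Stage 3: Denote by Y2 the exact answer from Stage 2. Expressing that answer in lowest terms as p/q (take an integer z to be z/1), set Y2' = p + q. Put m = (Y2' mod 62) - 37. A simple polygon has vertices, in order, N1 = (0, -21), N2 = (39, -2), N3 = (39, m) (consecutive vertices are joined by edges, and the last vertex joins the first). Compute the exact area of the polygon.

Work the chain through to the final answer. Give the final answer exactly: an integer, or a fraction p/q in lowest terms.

624

Stage 1: remainder = value at the root: -2*(-27)^3 - 7*(-27)^2 - 2*(-27)^1 - 3 = (39366) + (-5103) + (54) + (-3) = 34314; answer 34314
Stage 2: Y1 = 34314; c = 8; total draws C(14,4) = 1001; complement C(6,4) = 15; favorable 1001 - 15 = 986; P = 986/1001; answer 986/1001
Stage 3: Y2 = 986/1001; threaded value p + q = 1987; m = -34; cross terms: (0*-2 - 39*-21)=819, (39*-34 - 39*-2)=-1248, (39*-21 - 0*-34)=-819; twice the area = |-1248| = 1248; area = 624; answer 624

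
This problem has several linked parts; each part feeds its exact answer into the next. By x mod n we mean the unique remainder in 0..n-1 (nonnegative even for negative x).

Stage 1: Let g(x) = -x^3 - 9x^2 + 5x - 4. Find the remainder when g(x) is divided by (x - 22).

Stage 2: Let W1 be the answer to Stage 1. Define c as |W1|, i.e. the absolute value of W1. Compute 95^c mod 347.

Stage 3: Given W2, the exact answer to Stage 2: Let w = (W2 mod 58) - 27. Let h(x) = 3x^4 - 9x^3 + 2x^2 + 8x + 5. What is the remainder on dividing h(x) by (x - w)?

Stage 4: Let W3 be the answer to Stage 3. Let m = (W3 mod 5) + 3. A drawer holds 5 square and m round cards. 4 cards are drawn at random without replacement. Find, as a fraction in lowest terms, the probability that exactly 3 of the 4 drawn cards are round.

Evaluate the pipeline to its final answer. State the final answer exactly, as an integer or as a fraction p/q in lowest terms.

Stage 1: remainder = value at the root: -1*(22)^3 - 9*(22)^2 + 5*(22)^1 - 4 = (-10648) + (-4356) + (110) + (-4) = -14898; answer -14898
Stage 2: W1 = -14898; c = 14898; squarings mod 347: 95^1=95, 95^2=3, 95^4=9, 95^8=81, 95^16=315, 95^32=330, 95^64=289, 95^128=241, 95^256=132, 95^512=74, 95^1024=271, 95^2048=224, 95^4096=208, 95^8192=236; 95^14898 = 95^2 * 95^16 * 95^32 * 95^512 * 95^2048 * 95^4096 * 95^8192 = 59 (mod 347); answer 59
Stage 3: W2 = 59; w = -26; remainder = value at the root: 3*(-26)^4 - 9*(-26)^3 + 2*(-26)^2 + 8*(-26)^1 + 5 = (1370928) + (158184) + (1352) + (-208) + (5) = 1530261; answer 1530261
Stage 4: W3 = 1530261; m = 4; total draws C(9,4) = 126; favorable C(4,3)*C(5,1) = 20; P = 10/63; answer 10/63

10/63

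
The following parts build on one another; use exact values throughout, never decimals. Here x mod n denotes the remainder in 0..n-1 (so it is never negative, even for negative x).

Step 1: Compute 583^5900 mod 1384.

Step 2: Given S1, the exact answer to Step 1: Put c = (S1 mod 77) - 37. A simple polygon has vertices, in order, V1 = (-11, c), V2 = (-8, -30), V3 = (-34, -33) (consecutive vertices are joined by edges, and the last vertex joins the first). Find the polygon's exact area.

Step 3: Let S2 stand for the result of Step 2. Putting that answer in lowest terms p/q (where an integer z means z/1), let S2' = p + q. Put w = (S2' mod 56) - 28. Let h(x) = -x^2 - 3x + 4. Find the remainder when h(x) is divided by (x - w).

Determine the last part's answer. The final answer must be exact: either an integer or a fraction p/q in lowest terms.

Step 1: squarings mod 1384: 583^1=583, 583^2=809, 583^4=1233, 583^8=657, 583^16=1225, 583^32=369, 583^64=529, 583^128=273, 583^256=1177, 583^512=1329, 583^1024=257, 583^2048=1001, 583^4096=1369; 583^5900 = 583^4 * 583^8 * 583^256 * 583^512 * 583^1024 * 583^4096 = 337 (mod 1384); answer 337
Step 2: S1 = 337; c = -8; cross terms: (-11*-30 - -8*-8)=266, (-8*-33 - -34*-30)=-756, (-34*-8 - -11*-33)=-91; twice the area = |-581| = 581; area = 581/2; answer 581/2
Step 3: S2 = 581/2; threaded value p + q = 583; w = -5; remainder = value at the root: -1*(-5)^2 - 3*(-5)^1 + 4 = (-25) + (15) + (4) = -6; answer -6

-6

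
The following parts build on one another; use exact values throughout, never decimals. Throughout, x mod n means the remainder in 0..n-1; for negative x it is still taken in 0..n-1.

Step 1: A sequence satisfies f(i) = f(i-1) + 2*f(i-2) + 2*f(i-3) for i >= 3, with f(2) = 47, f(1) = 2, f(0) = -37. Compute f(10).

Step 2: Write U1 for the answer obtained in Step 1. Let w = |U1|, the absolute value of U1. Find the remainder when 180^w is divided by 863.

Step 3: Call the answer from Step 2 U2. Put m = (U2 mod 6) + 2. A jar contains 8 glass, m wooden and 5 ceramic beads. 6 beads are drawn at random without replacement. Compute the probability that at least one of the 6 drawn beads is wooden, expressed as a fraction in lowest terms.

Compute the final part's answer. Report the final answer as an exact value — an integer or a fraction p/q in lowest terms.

Step 1: f(3) = 1*(47) + 2*(2) + 2*(-37) = -23; iterating: f(3)=-23, f(4)=75, f(5)=123, f(6)=227, f(7)=623, f(8)=1323, f(9)=3023, f(10)=6915; answer 6915
Step 2: U1 = 6915; w = 6915; squarings mod 863: 180^1=180, 180^2=469, 180^4=759, 180^8=460, 180^16=165, 180^32=472, 180^64=130, 180^128=503, 180^256=150, 180^512=62, 180^1024=392, 180^2048=50, 180^4096=774; 180^6915 = 180^1 * 180^2 * 180^256 * 180^512 * 180^2048 * 180^4096 = 480 (mod 863); answer 480
Step 3: U2 = 480; m = 2; total draws C(15,6) = 5005; complement C(13,6) = 1716; favorable 5005 - 1716 = 3289; P = 23/35; answer 23/35

23/35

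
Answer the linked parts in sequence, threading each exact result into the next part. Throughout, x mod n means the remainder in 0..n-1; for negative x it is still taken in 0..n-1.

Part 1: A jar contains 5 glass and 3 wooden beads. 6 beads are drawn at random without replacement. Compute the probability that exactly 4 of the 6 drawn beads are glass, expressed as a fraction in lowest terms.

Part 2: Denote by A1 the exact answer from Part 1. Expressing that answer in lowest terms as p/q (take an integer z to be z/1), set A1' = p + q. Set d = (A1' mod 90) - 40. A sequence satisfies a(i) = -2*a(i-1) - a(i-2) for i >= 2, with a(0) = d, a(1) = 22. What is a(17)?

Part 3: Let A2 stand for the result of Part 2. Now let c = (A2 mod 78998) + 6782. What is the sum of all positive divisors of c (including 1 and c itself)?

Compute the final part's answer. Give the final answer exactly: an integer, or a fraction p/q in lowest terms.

Part 1: total draws C(8,6) = 28; favorable C(5,4)*C(3,2) = 15; P = 15/28; answer 15/28
Part 2: A1 = 15/28; threaded value p + q = 43; d = 3; a(2) = -2*(22) - 1*(3) = -47; iterating: a(2)=-47, a(3)=72, a(4)=-97, a(5)=122, a(6)=-147, a(7)=172, a(8)=-197, a(9)=222, a(10)=-247, a(11)=272, a(12)=-297, a(13)=322, a(14)=-347, a(15)=372, a(16)=-397, a(17)=422; answer 422
Part 3: A2 = 422; c = 7204; 7204 = 2^2 * 1801; sigma = (1 + 2 + 4) * (1 + 1801) = 7 * 1802 = 12614; answer 12614

12614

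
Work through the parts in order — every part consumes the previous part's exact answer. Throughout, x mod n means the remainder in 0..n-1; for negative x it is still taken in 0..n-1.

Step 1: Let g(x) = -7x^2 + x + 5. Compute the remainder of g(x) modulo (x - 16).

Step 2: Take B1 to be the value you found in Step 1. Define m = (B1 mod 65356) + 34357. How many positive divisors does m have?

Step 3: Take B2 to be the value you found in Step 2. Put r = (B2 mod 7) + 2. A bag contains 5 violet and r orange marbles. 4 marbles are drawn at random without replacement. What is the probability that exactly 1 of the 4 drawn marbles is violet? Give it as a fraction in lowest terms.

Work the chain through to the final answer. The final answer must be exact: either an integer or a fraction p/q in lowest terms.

1/14

Step 1: remainder = value at the root: -7*(16)^2 + 1*(16)^1 + 5 = (-1792) + (16) + (5) = -1771; answer -1771
Step 2: B1 = -1771; m = 97942; 97942 = 2 * 13 * 3767; number of divisors = (1+1) * (1+1) * (1+1) = 8; answer 8
Step 3: B2 = 8; r = 3; total draws C(8,4) = 70; favorable C(5,1)*C(3,3) = 5; P = 1/14; answer 1/14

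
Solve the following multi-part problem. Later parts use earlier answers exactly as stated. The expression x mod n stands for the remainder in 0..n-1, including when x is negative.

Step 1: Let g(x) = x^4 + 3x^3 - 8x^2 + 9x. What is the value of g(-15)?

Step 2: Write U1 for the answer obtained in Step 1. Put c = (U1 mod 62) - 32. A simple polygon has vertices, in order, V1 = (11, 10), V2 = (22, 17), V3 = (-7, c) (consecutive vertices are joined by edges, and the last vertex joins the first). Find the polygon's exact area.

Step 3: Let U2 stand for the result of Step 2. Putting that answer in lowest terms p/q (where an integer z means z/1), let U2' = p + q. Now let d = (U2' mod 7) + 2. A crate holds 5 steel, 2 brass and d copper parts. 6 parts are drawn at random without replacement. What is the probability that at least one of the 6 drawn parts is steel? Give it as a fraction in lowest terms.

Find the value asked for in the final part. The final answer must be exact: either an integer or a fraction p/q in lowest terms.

Step 1: 1*(-15)^4 + 3*(-15)^3 - 8*(-15)^2 + 9*(-15)^1 = (50625) + (-10125) + (-1800) + (-135) = 38565; answer 38565
Step 2: U1 = 38565; c = -31; cross terms: (11*17 - 22*10)=-33, (22*-31 - -7*17)=-563, (-7*10 - 11*-31)=271; twice the area = |-325| = 325; area = 325/2; answer 325/2
Step 3: U2 = 325/2; threaded value p + q = 327; d = 7; total draws C(14,6) = 3003; complement C(9,6) = 84; favorable 3003 - 84 = 2919; P = 139/143; answer 139/143

139/143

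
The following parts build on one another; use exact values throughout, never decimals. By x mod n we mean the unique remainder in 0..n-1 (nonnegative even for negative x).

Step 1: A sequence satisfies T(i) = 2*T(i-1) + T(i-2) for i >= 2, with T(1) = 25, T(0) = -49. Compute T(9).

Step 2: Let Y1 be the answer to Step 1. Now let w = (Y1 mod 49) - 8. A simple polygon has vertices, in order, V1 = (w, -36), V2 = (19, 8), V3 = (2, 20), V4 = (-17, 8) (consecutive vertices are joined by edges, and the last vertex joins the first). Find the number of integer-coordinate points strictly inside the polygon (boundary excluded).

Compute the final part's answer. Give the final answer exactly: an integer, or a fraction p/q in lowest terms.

Step 1: T(2) = 2*(25) + 1*(-49) = 1; iterating: T(2)=1, T(3)=27, T(4)=55, T(5)=137, T(6)=329, T(7)=795, T(8)=1919, T(9)=4633; answer 4633
Step 2: Y1 = 4633; w = 19; cross terms: (19*8 - 19*-36)=836, (19*20 - 2*8)=364, (2*8 - -17*20)=356, (-17*-36 - 19*8)=460; twice the area = |2016| = 2016; area = 1008; boundary points = 44 + 1 + 1 + 4 = 50; strictly interior points = area - boundary/2 + 1 = 984; answer 984

984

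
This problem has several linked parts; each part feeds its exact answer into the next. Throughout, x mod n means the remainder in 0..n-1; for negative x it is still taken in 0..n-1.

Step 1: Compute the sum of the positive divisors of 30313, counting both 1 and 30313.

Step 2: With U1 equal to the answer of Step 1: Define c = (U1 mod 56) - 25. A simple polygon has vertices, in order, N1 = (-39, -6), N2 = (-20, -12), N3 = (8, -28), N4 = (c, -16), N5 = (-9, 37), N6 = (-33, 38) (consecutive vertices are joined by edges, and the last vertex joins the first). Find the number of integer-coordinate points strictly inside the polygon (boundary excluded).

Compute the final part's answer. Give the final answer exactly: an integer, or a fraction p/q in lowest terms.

Step 1: 30313 is prime, so its only divisors are 1 and 30313; sigma = 1 + 30313 = 30314; answer 30314
Step 2: U1 = 30314; c = -7; cross terms: (-39*-12 - -20*-6)=348, (-20*-28 - 8*-12)=656, (8*-16 - -7*-28)=-324, (-7*37 - -9*-16)=-403, (-9*38 - -33*37)=879, (-33*-6 - -39*38)=1680; twice the area = |2836| = 2836; area = 1418; boundary points = 1 + 4 + 3 + 1 + 1 + 2 = 12; strictly interior points = area - boundary/2 + 1 = 1413; answer 1413

1413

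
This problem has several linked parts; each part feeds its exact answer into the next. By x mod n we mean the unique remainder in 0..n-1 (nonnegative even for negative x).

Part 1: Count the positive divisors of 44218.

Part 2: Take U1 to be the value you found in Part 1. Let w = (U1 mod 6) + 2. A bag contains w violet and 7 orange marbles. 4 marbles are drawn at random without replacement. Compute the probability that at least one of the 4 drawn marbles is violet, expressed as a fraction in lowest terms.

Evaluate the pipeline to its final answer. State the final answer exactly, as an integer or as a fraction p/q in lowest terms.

Part 1: 44218 = 2 * 22109; number of divisors = (1+1) * (1+1) = 4; answer 4
Part 2: U1 = 4; w = 6; total draws C(13,4) = 715; complement C(7,4) = 35; favorable 715 - 35 = 680; P = 136/143; answer 136/143

136/143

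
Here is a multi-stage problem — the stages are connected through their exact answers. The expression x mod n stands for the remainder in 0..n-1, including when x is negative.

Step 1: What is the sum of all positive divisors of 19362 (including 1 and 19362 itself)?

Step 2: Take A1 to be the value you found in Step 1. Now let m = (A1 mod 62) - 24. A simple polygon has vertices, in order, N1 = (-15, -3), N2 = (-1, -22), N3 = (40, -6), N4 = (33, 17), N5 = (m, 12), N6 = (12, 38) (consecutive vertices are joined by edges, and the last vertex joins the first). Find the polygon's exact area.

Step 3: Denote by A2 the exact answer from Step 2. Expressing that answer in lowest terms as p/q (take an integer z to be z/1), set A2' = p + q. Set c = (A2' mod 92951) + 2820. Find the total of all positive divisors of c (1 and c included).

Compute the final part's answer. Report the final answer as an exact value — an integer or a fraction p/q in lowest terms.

5658

Step 1: 19362 = 2 * 3 * 7 * 461; sigma = (1 + 2) * (1 + 3) * (1 + 7) * (1 + 461) = 3 * 4 * 8 * 462 = 44352; answer 44352
Step 2: A1 = 44352; m = -2; cross terms: (-15*-22 - -1*-3)=327, (-1*-6 - 40*-22)=886, (40*17 - 33*-6)=878, (33*12 - -2*17)=430, (-2*38 - 12*12)=-220, (12*-3 - -15*38)=534; twice the area = |2835| = 2835; area = 2835/2; answer 2835/2
Step 3: A2 = 2835/2; threaded value p + q = 2837; c = 5657; 5657 is prime, so its only divisors are 1 and 5657; sigma = 1 + 5657 = 5658; answer 5658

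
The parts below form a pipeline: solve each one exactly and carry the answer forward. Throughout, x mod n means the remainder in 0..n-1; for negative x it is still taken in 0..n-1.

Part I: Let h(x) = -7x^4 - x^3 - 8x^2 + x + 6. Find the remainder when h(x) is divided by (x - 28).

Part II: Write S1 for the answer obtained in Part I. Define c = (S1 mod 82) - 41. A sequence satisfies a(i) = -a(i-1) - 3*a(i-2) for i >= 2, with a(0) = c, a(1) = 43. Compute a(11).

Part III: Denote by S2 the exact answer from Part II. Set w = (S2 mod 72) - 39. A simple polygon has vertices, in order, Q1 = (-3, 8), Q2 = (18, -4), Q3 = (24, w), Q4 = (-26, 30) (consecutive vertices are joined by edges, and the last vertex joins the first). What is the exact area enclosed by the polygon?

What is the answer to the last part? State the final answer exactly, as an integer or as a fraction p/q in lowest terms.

355

Part I: remainder = value at the root: -7*(28)^4 - 1*(28)^3 - 8*(28)^2 + 1*(28)^1 + 6 = (-4302592) + (-21952) + (-6272) + (28) + (6) = -4330782; answer -4330782
Part II: S1 = -4330782; c = 7; a(2) = -1*(43) - 3*(7) = -64; iterating: a(2)=-64, a(3)=-65, a(4)=257, a(5)=-62, a(6)=-709, a(7)=895, a(8)=1232, a(9)=-3917, a(10)=221, a(11)=11530; answer 11530
Part III: S2 = 11530; w = -29; cross terms: (-3*-4 - 18*8)=-132, (18*-29 - 24*-4)=-426, (24*30 - -26*-29)=-34, (-26*8 - -3*30)=-118; twice the area = |-710| = 710; area = 355; answer 355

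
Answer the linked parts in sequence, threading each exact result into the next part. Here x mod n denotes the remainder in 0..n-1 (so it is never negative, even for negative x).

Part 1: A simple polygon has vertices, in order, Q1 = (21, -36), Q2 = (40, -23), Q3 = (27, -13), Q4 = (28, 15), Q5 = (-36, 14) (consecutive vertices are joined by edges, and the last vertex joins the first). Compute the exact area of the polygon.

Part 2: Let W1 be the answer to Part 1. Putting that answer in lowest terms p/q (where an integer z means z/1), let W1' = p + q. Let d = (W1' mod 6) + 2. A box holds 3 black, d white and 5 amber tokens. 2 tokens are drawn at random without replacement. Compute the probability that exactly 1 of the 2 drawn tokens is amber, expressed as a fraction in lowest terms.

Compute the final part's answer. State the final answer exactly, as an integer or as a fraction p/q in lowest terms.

6/11

Part 1: cross terms: (21*-23 - 40*-36)=957, (40*-13 - 27*-23)=101, (27*15 - 28*-13)=769, (28*14 - -36*15)=932, (-36*-36 - 21*14)=1002; twice the area = |3761| = 3761; area = 3761/2; answer 3761/2
Part 2: W1 = 3761/2; threaded value p + q = 3763; d = 3; total draws C(11,2) = 55; favorable C(5,1)*C(6,1) = 30; P = 6/11; answer 6/11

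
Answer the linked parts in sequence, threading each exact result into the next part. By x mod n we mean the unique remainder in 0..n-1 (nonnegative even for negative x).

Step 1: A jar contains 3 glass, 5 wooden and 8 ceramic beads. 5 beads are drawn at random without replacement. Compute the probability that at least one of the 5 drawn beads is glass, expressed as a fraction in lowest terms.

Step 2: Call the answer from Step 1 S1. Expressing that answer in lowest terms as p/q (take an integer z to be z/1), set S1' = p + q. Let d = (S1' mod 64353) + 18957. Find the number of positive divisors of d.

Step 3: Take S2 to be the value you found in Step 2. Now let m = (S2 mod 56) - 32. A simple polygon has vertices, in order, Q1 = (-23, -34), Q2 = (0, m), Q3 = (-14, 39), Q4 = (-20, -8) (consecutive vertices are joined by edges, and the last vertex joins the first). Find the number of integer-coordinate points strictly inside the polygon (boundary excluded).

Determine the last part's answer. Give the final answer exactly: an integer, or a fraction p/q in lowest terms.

Step 1: total draws C(16,5) = 4368; complement C(13,5) = 1287; favorable 4368 - 1287 = 3081; P = 79/112; answer 79/112
Step 2: S1 = 79/112; threaded value p + q = 191; d = 19148; 19148 = 2^2 * 4787; number of divisors = (2+1) * (1+1) = 6; answer 6
Step 3: S2 = 6; m = -26; cross terms: (-23*-26 - 0*-34)=598, (0*39 - -14*-26)=-364, (-14*-8 - -20*39)=892, (-20*-34 - -23*-8)=496; twice the area = |1622| = 1622; area = 811; boundary points = 1 + 1 + 1 + 1 = 4; strictly interior points = area - boundary/2 + 1 = 810; answer 810

810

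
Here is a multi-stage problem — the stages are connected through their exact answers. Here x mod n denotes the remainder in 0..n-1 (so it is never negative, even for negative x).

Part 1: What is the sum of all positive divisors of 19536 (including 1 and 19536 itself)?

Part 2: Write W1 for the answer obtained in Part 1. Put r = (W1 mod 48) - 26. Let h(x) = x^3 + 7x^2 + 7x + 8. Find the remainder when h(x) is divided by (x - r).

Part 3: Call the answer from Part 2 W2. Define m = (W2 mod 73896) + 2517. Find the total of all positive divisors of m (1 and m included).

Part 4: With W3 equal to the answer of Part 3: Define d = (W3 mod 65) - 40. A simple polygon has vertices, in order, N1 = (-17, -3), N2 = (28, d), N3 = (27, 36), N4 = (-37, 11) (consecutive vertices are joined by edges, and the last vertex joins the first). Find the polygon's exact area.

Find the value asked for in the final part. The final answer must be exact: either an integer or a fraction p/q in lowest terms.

Part 1: 19536 = 2^4 * 3 * 11 * 37; sigma = (1 + 2 + 4 + 8 + 16) * (1 + 3) * (1 + 11) * (1 + 37) = 31 * 4 * 12 * 38 = 56544; answer 56544
Part 2: W1 = 56544; r = -26; remainder = value at the root: 1*(-26)^3 + 7*(-26)^2 + 7*(-26)^1 + 8 = (-17576) + (4732) + (-182) + (8) = -13018; answer -13018
Part 3: W2 = -13018; m = 63395; 63395 = 5 * 31 * 409; sigma = (1 + 5) * (1 + 31) * (1 + 409) = 6 * 32 * 410 = 78720; answer 78720
Part 4: W3 = 78720; d = -35; cross terms: (-17*-35 - 28*-3)=679, (28*36 - 27*-35)=1953, (27*11 - -37*36)=1629, (-37*-3 - -17*11)=298; twice the area = |4559| = 4559; area = 4559/2; answer 4559/2

4559/2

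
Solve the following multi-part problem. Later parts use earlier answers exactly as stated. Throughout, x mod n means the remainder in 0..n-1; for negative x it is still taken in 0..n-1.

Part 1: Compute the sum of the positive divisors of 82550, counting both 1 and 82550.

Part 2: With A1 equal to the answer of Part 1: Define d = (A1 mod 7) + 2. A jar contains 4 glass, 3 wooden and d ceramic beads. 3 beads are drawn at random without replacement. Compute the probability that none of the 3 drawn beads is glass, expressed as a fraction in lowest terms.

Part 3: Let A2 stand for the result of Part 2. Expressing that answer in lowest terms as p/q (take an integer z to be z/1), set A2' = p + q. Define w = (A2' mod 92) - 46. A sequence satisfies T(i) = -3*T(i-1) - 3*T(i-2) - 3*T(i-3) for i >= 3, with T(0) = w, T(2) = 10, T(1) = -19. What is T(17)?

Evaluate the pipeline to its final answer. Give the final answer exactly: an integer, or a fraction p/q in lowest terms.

Part 1: 82550 = 2 * 5^2 * 13 * 127; sigma = (1 + 2) * (1 + 5 + 25) * (1 + 13) * (1 + 127) = 3 * 31 * 14 * 128 = 166656; answer 166656
Part 2: A1 = 166656; d = 2; total draws C(9,3) = 84; favorable C(5,3) = 10; P = 5/42; answer 5/42
Part 3: A2 = 5/42; threaded value p + q = 47; w = 1; T(3) = -3*(10) - 3*(-19) - 3*(1) = 24; iterating: T(3)=24, T(4)=-45, T(5)=33, T(6)=-36, T(7)=144, T(8)=-423, T(9)=945, T(10)=-1998, T(11)=4428, T(12)=-10125, T(13)=23085, T(14)=-52164, T(15)=117612, T(16)=-265599, T(17)=600453; answer 600453

600453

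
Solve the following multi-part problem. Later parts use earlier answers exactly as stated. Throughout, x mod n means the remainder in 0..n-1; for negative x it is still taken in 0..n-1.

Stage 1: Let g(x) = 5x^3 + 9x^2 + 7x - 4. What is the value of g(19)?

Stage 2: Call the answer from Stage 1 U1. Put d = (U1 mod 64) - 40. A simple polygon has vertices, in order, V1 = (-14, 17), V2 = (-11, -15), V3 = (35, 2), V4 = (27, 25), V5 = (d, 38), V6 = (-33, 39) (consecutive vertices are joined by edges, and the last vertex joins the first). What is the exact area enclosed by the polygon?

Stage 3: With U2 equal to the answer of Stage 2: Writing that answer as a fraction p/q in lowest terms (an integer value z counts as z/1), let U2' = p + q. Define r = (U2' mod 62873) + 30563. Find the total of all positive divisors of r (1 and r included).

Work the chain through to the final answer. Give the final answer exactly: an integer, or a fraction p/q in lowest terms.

Stage 1: 5*(19)^3 + 9*(19)^2 + 7*(19)^1 - 4 = (34295) + (3249) + (133) + (-4) = 37673; answer 37673
Stage 2: U1 = 37673; d = 1; cross terms: (-14*-15 - -11*17)=397, (-11*2 - 35*-15)=503, (35*25 - 27*2)=821, (27*38 - 1*25)=1001, (1*39 - -33*38)=1293, (-33*17 - -14*39)=-15; twice the area = |4000| = 4000; area = 2000; answer 2000
Stage 3: U2 = 2000; threaded value p + q = 2001; r = 32564; 32564 = 2^2 * 7 * 1163; sigma = (1 + 2 + 4) * (1 + 7) * (1 + 1163) = 7 * 8 * 1164 = 65184; answer 65184

65184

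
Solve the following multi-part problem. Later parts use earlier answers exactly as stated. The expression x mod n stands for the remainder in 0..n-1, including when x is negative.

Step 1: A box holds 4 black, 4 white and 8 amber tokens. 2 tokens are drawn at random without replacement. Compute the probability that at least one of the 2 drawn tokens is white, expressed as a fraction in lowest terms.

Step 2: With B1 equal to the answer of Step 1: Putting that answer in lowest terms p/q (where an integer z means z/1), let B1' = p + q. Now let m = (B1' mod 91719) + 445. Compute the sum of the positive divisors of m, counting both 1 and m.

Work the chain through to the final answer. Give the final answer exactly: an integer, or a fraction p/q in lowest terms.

960

Step 1: total draws C(16,2) = 120; complement C(12,2) = 66; favorable 120 - 66 = 54; P = 9/20; answer 9/20
Step 2: B1 = 9/20; threaded value p + q = 29; m = 474; 474 = 2 * 3 * 79; sigma = (1 + 2) * (1 + 3) * (1 + 79) = 3 * 4 * 80 = 960; answer 960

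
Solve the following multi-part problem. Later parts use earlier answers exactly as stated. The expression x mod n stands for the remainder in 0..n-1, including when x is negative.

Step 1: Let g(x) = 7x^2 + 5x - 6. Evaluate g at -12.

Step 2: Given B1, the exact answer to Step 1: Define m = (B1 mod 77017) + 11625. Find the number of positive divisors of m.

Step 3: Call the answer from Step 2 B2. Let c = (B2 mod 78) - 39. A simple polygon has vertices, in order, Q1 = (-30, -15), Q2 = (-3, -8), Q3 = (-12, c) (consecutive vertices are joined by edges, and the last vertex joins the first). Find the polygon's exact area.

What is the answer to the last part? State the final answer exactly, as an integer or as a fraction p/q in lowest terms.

279

Step 1: 7*(-12)^2 + 5*(-12)^1 - 6 = (1008) + (-60) + (-6) = 942; answer 942
Step 2: B1 = 942; m = 12567; 12567 = 3 * 59 * 71; number of divisors = (1+1) * (1+1) * (1+1) = 8; answer 8
Step 3: B2 = 8; c = -31; cross terms: (-30*-8 - -3*-15)=195, (-3*-31 - -12*-8)=-3, (-12*-15 - -30*-31)=-750; twice the area = |-558| = 558; area = 279; answer 279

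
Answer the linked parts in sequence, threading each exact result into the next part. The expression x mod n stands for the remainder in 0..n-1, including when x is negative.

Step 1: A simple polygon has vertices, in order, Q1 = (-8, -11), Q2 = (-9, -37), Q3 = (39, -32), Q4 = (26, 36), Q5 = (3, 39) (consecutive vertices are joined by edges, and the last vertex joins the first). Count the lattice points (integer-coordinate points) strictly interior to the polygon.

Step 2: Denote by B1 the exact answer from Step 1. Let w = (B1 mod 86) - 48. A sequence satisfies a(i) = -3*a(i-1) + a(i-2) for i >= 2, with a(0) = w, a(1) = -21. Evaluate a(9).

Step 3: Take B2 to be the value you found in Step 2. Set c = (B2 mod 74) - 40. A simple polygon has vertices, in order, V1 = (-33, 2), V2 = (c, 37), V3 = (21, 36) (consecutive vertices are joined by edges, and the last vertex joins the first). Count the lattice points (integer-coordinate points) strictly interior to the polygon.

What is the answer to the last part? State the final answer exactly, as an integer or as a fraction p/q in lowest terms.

927

Step 1: cross terms: (-8*-37 - -9*-11)=197, (-9*-32 - 39*-37)=1731, (39*36 - 26*-32)=2236, (26*39 - 3*36)=906, (3*-11 - -8*39)=279; twice the area = |5349| = 5349; area = 5349/2; boundary points = 1 + 1 + 1 + 1 + 1 = 5; strictly interior points = area - boundary/2 + 1 = 2673; answer 2673
Step 2: B1 = 2673; w = -41; a(2) = -3*(-21) + 1*(-41) = 22; iterating: a(2)=22, a(3)=-87, a(4)=283, a(5)=-936, a(6)=3091, a(7)=-10209, a(8)=33718, a(9)=-111363; answer -111363
Step 3: B2 = -111363; c = -33; cross terms: (-33*37 - -33*2)=-1155, (-33*36 - 21*37)=-1965, (21*2 - -33*36)=1230; twice the area = |-1890| = 1890; area = 945; boundary points = 35 + 1 + 2 = 38; strictly interior points = area - boundary/2 + 1 = 927; answer 927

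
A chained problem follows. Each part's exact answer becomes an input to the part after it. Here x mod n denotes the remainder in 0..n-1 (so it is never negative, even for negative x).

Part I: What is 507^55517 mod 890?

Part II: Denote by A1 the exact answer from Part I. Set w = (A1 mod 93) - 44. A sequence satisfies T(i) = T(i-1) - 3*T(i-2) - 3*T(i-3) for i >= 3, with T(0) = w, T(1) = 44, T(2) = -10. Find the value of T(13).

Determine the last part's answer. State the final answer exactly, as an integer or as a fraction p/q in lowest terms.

Part I: squarings mod 890: 507^1=507, 507^2=729, 507^4=111, 507^8=751, 507^16=631, 507^32=331, 507^64=91, 507^128=271, 507^256=461, 507^512=701, 507^1024=121, 507^2048=401, 507^4096=601, 507^8192=751, 507^16384=631, 507^32768=331; 507^55517 = 507^1 * 507^4 * 507^8 * 507^16 * 507^64 * 507^128 * 507^2048 * 507^4096 * 507^16384 * 507^32768 = 37 (mod 890); answer 37
Part II: A1 = 37; w = -7; T(3) = 1*(-10) - 3*(44) - 3*(-7) = -121; iterating: T(3)=-121, T(4)=-223, T(5)=170, T(6)=1202, T(7)=1361, T(8)=-2755, T(9)=-10444, T(10)=-6262, T(11)=33335, T(12)=83453, T(13)=2234; answer 2234

2234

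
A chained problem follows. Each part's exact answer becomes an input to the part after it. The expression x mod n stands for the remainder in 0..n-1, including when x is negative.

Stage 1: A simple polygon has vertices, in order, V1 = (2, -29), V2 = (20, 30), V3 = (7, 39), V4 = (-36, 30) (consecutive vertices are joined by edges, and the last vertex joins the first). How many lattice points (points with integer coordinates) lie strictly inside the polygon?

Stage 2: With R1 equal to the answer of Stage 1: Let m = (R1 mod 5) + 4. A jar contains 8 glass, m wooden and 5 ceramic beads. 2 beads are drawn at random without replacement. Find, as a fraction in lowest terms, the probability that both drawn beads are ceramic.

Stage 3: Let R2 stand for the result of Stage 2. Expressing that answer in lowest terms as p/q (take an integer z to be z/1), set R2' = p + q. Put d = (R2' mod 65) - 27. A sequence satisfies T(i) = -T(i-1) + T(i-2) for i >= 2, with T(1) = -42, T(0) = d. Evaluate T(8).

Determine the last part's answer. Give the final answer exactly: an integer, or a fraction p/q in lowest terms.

791

Stage 1: cross terms: (2*30 - 20*-29)=640, (20*39 - 7*30)=570, (7*30 - -36*39)=1614, (-36*-29 - 2*30)=984; twice the area = |3808| = 3808; area = 1904; boundary points = 1 + 1 + 1 + 1 = 4; strictly interior points = area - boundary/2 + 1 = 1903; answer 1903
Stage 2: R1 = 1903; m = 7; total draws C(20,2) = 190; favorable C(5,2) = 10; P = 1/19; answer 1/19
Stage 3: R2 = 1/19; threaded value p + q = 20; d = -7; T(2) = -1*(-42) + 1*(-7) = 35; iterating: T(2)=35, T(3)=-77, T(4)=112, T(5)=-189, T(6)=301, T(7)=-490, T(8)=791; answer 791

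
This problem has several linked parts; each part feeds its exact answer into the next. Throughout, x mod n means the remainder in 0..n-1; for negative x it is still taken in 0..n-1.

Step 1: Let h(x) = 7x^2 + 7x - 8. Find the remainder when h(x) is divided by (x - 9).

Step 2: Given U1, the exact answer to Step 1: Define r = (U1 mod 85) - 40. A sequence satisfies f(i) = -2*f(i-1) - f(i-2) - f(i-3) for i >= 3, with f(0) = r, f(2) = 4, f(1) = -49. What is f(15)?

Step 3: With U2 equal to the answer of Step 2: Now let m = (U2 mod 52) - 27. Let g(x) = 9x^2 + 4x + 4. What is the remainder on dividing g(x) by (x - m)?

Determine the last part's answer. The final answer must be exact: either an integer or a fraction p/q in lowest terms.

Step 1: remainder = value at the root: 7*(9)^2 + 7*(9)^1 - 8 = (567) + (63) + (-8) = 622; answer 622
Step 2: U1 = 622; r = -13; f(3) = -2*(4) - 1*(-49) - 1*(-13) = 54; iterating: f(3)=54, f(4)=-63, f(5)=68, f(6)=-127, f(7)=249, f(8)=-439, f(9)=756, f(10)=-1322, f(11)=2327, f(12)=-4088, f(13)=7171, f(14)=-12581, f(15)=22079; answer 22079
Step 3: U2 = 22079; m = 4; remainder = value at the root: 9*(4)^2 + 4*(4)^1 + 4 = (144) + (16) + (4) = 164; answer 164

164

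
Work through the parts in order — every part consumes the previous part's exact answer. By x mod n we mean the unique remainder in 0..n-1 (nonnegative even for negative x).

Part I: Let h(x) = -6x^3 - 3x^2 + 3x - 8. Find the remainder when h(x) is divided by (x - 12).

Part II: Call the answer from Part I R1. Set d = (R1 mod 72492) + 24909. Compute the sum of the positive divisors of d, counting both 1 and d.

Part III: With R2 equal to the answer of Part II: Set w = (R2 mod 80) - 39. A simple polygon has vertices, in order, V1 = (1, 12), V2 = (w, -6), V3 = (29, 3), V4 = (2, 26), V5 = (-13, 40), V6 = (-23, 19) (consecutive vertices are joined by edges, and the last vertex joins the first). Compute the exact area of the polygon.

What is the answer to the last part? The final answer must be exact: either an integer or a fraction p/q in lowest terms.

Part I: remainder = value at the root: -6*(12)^3 - 3*(12)^2 + 3*(12)^1 - 8 = (-10368) + (-432) + (36) + (-8) = -10772; answer -10772
Part II: R1 = -10772; d = 86629; 86629 is prime, so its only divisors are 1 and 86629; sigma = 1 + 86629 = 86630; answer 86630
Part III: R2 = 86630; w = 31; cross terms: (1*-6 - 31*12)=-378, (31*3 - 29*-6)=267, (29*26 - 2*3)=748, (2*40 - -13*26)=418, (-13*19 - -23*40)=673, (-23*12 - 1*19)=-295; twice the area = |1433| = 1433; area = 1433/2; answer 1433/2

1433/2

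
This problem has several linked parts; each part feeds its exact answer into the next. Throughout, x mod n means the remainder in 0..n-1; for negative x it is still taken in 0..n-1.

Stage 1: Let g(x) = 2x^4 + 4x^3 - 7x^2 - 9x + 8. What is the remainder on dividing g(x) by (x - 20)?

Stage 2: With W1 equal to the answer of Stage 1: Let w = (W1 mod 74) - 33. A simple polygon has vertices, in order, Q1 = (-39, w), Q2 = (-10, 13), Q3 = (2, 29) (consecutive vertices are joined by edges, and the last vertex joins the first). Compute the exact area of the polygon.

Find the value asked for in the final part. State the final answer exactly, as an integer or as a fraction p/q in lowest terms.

220

Stage 1: remainder = value at the root: 2*(20)^4 + 4*(20)^3 - 7*(20)^2 - 9*(20)^1 + 8 = (320000) + (32000) + (-2800) + (-180) + (8) = 349028; answer 349028
Stage 2: W1 = 349028; w = 11; cross terms: (-39*13 - -10*11)=-397, (-10*29 - 2*13)=-316, (2*11 - -39*29)=1153; twice the area = |440| = 440; area = 220; answer 220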